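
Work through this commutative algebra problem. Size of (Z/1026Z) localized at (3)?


3-primary part: 1026=3^3*38
Size=3^3=27


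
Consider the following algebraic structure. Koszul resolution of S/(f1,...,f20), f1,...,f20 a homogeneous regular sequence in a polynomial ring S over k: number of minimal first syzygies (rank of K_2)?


Regular sequence => Koszul complex is the minimal free resolution.
Syz_1 minimally generated by Koszul relations f_i*e_j - f_j*e_i (i<j): mu(Syz_1) = beta_2 = C(m,2) = m(m-1)/2
m=20
20*19/2 = 190


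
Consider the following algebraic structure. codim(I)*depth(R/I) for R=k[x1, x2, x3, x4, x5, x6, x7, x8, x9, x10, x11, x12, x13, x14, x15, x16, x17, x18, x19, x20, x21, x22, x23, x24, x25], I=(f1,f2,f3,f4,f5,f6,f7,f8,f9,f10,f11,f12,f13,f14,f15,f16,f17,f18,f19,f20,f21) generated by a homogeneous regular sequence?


codim=21, depth=dim(R/I)=25-21=4
Product=21*4=84


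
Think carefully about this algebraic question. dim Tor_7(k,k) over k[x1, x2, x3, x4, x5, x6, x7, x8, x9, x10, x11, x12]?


Koszul: C(n,i)=C(12,7)=792


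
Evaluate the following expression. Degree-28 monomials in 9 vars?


C(d+n-1,n-1)=C(36,8)=30260340


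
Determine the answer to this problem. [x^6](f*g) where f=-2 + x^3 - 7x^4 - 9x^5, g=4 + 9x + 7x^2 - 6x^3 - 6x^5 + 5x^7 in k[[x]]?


[x^6] = sum a_i*b_j, i+j=6
  1*-6=-6
  -7*7=-49
  -9*9=-81
Sum=-136


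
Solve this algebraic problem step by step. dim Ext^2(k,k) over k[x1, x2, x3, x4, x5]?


C(n,i)=C(5,2)=10


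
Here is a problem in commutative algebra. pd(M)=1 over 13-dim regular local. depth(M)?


pd+depth=depth(R)=13
depth=13-1=12


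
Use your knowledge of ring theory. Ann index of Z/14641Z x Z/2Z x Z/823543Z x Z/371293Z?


Exponent = lcm of the cyclic orders; pairwise coprime => product.
11^4*2^1*7^7*13^5=14641*2*823543*371293=8953725543680918


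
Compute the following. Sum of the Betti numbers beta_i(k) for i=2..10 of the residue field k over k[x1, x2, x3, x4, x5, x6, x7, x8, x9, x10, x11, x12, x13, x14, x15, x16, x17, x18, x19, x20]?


Koszul resolution: beta_i(k)=C(n,i), n=20
C(20,2)=190, C(20,3)=1140, C(20,4)=4845, C(20,5)=15504, C(20,6)=38760, C(20,7)=77520, C(20,8)=125970, C(20,9)=167960, C(20,10)=184756
Sum=616645


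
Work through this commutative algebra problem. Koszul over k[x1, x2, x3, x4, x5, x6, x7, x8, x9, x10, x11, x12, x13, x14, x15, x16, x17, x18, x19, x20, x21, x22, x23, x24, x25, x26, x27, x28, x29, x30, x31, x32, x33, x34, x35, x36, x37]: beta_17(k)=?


C(n,i)=C(37,17)=15905368710


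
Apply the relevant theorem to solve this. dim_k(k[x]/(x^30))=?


Basis: 1,x,...,x^29
dim=30


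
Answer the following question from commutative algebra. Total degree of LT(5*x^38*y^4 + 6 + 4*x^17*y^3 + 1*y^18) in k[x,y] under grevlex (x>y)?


LT: 5*x^38*y^4
deg_x=38, deg_y=4
Total=38+4=42


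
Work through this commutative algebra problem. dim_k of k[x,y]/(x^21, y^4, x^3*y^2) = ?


k[x,y]/I, I = (x^21, y^4, x^3*y^2)
Rect: 21x4=84. Corner: (21-3)x(4-2)=36.
dim = 84-36 = 48


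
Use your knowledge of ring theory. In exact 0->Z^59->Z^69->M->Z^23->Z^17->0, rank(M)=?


Alt sum=0:
(-1)^0*59 + (-1)^1*69 + (-1)^2*? + (-1)^3*23 + (-1)^4*17=0
rank(M)=16


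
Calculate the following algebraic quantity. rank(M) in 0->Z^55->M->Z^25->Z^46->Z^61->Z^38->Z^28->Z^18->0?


Alt sum=0:
(-1)^0*55 + (-1)^1*? + (-1)^2*25 + (-1)^3*46 + (-1)^4*61 + (-1)^5*38 + (-1)^6*28 + (-1)^7*18=0
rank(M)=67


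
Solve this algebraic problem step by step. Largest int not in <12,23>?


gcd(12,23)=1 => F=ab-a-b=12*23-12-23=276-35=241


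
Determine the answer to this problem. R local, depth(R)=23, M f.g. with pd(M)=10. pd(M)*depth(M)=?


pd+depth=23
depth=23-10=13
pd*depth=10*13=130


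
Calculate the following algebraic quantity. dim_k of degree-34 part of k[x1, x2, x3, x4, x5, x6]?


C(d+n-1,n-1)=C(39,5)=575757


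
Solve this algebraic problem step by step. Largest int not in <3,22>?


gcd(3,22)=1 => F=ab-a-b=3*22-3-22=66-25=41


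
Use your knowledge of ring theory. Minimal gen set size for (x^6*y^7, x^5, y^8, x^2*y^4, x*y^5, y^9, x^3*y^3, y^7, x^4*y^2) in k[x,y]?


Remove redundant (divisible by others).
y^8 redundant.
x^6*y^7 redundant.
y^9 redundant.
Min: x^5, x^4*y^2, x^3*y^3, x^2*y^4, x*y^5, y^7
Count=6


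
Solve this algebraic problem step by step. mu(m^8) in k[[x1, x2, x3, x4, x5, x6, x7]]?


C(n+d-1,d)=C(14,8)=3003


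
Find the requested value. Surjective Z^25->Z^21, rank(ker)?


rank(ker) = 25-21 = 4


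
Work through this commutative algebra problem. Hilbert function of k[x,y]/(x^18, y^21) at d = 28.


k[x,y], I = (x^18, y^21), d = 28
Need i < 18 and d-i < 21.
Range: 8 <= i <= 17.
H(28) = 10


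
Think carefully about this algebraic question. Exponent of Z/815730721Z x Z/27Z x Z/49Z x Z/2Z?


Exponent = lcm of the cyclic orders; pairwise coprime => product.
13^8*3^3*7^2*2^1=815730721*27*49*2=2158423487766


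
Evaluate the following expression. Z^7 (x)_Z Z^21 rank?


rank(M(x)N) = rank(M)*rank(N)
7*21 = 147


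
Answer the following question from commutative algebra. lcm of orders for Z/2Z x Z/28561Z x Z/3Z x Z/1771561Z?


Exponent = lcm of the cyclic orders; pairwise coprime => product.
2^1*13^4*3^1*11^6=2*28561*3*1771561=303585322326


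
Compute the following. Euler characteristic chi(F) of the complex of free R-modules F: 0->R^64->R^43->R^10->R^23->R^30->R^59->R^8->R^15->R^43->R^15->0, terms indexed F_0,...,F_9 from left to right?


chi = sum (-1)^i * rank:
(-1)^0*64=64
(-1)^1*43=-43
(-1)^2*10=10
(-1)^3*23=-23
(-1)^4*30=30
(-1)^5*59=-59
(-1)^6*8=8
(-1)^7*15=-15
(-1)^8*43=43
(-1)^9*15=-15
chi=0


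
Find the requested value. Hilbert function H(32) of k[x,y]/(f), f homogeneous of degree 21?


H(t)=d for t>=d-1.
d=21, t=32
H(32)=21


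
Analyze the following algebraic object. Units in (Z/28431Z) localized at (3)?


Local ring = Z/2187Z.
phi(2187) = 3^6*(3-1) = 1458


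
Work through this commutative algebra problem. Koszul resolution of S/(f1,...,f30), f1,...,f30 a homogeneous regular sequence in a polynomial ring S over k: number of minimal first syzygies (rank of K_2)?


Regular sequence => Koszul complex is the minimal free resolution.
Syz_1 minimally generated by Koszul relations f_i*e_j - f_j*e_i (i<j): mu(Syz_1) = beta_2 = C(m,2) = m(m-1)/2
m=30
30*29/2 = 435


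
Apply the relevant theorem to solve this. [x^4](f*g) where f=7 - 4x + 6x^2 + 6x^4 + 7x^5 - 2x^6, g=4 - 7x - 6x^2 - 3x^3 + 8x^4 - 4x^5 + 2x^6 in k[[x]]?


[x^4] = sum a_i*b_j, i+j=4
  7*8=56
  -4*-3=12
  6*-6=-36
  6*4=24
Sum=56


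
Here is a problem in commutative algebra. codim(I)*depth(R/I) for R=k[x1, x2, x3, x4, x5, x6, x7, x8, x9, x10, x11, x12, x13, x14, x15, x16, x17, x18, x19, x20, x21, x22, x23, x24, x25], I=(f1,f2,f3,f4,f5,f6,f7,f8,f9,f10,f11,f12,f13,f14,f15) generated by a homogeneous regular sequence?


codim=15, depth=dim(R/I)=25-15=10
Product=15*10=150


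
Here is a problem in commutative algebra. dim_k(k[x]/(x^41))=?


Basis: 1,x,...,x^40
dim=41


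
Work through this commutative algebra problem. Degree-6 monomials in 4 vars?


C(d+n-1,n-1)=C(9,3)=84


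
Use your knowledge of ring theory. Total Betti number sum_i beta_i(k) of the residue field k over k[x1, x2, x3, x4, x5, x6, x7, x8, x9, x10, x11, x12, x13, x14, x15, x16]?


Koszul resolution: beta_i(k)=C(n,i), n=16
sum_i C(16,i) = 2^16 = 65536


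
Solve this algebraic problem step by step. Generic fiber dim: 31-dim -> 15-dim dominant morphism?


dim(fiber)=dim(X)-dim(Y)=31-15=16


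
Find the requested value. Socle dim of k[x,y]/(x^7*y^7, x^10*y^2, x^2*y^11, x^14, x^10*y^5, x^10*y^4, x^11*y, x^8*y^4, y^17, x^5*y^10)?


Socle = ann(m) = span of standard monomials u with x*u, y*u in I (staircase corners).
Redundant generators: x^10*y^4, x^10*y^5
Minimal generators: x^14, x^11*y, x^10*y^2, x^8*y^4, x^7*y^7, x^5*y^10, x^2*y^11, y^17
Corners: xy^16, x^4y^10, x^6y^9, x^7y^6, x^9y^3, x^10y, x^13
Socle dim=7


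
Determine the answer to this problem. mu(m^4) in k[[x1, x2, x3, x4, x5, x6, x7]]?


C(n+d-1,d)=C(10,4)=210


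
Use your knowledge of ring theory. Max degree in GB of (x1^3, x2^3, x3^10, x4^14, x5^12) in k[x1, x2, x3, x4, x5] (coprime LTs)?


Pure powers, coprime LTs => already GB.
Degrees: 3, 3, 10, 14, 12
Max=14


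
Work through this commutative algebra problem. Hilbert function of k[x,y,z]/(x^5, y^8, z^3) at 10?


Need i<5, j<8, k<3 with i+j+k=10.
For each i, j ranges over max(0,10-i-2)..min(7,10-i):
  i=0: j in [8,7] -> 0
  i=1: j in [7,7] -> 1
  i=2: j in [6,7] -> 2
  i=3: j in [5,7] -> 3
  i=4: j in [4,6] -> 3
H(10) = 0+1+2+3+3 = 9


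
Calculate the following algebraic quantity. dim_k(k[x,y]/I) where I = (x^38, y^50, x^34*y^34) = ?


k[x,y]/I, I = (x^38, y^50, x^34*y^34)
Rect: 38x50=1900. Corner: (38-34)x(50-34)=64.
dim = 1900-64 = 1836


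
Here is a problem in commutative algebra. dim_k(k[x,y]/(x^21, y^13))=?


Basis: x^i*y^j, i<21, j<13
21*13=273


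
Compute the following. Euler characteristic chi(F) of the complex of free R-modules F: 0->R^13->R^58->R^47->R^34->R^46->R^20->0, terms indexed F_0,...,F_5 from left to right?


chi = sum (-1)^i * rank:
(-1)^0*13=13
(-1)^1*58=-58
(-1)^2*47=47
(-1)^3*34=-34
(-1)^4*46=46
(-1)^5*20=-20
chi=-6


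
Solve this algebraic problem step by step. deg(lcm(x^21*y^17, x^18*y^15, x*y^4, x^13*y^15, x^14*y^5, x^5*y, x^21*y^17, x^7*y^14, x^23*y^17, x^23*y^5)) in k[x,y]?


lcm = componentwise max:
x: max(21,18,1,13,14,5,21,7,23,23)=23
y: max(17,15,4,15,5,1,17,14,17,5)=17
Total=23+17=40


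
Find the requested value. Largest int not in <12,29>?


gcd(12,29)=1 => F=ab-a-b=12*29-12-29=348-41=307


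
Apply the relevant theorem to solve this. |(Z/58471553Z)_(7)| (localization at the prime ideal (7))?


7-primary part: 58471553=7^7*71
Size=7^7=823543


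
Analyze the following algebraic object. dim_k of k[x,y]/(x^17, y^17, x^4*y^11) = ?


k[x,y]/I, I = (x^17, y^17, x^4*y^11)
Rect: 17x17=289. Corner: (17-4)x(17-11)=78.
dim = 289-78 = 211


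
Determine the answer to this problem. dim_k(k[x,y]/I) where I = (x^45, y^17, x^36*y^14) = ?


k[x,y]/I, I = (x^45, y^17, x^36*y^14)
Rect: 45x17=765. Corner: (45-36)x(17-14)=27.
dim = 765-27 = 738


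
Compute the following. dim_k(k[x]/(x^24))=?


Basis: 1,x,...,x^23
dim=24


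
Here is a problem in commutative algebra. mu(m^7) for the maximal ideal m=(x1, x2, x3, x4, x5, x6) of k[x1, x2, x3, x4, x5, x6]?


Graded Nakayama: mu(m^d) = dim_k (m^d/m^(d+1)) = #degree-7 monomials in 6 vars
C(n+d-1,d)=C(12,7)=792


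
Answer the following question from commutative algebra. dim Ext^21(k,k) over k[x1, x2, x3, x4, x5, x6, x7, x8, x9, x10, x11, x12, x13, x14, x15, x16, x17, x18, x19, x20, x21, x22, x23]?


C(n,i)=C(23,21)=253


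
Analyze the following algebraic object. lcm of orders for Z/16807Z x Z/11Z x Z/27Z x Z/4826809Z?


Exponent = lcm of the cyclic orders; pairwise coprime => product.
7^5*11^1*3^3*13^6=16807*11*27*4826809=24093881122311


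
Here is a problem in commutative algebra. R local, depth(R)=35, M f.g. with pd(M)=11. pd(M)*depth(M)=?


pd+depth=35
depth=35-11=24
pd*depth=11*24=264


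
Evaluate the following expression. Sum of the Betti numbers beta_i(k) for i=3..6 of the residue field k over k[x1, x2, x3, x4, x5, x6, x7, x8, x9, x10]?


Koszul resolution: beta_i(k)=C(n,i), n=10
C(10,3)=120, C(10,4)=210, C(10,5)=252, C(10,6)=210
Sum=792


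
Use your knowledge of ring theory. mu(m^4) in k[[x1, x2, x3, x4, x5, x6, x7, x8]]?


C(n+d-1,d)=C(11,4)=330


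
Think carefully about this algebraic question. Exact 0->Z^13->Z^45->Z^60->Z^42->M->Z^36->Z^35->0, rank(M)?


Alt sum=0:
(-1)^0*13 + (-1)^1*45 + (-1)^2*60 + (-1)^3*42 + (-1)^4*? + (-1)^5*36 + (-1)^6*35=0
rank(M)=15


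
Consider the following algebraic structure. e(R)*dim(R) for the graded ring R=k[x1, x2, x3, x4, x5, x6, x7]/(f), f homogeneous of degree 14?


e(R)=deg(f)=14, dim(R)=7-1=6
e*dim=14*6=84


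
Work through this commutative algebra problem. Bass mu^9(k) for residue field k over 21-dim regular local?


C(n,i)=C(21,9)=293930


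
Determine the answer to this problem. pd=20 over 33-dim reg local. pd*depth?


pd+depth=33
depth=33-20=13
pd*depth=20*13=260


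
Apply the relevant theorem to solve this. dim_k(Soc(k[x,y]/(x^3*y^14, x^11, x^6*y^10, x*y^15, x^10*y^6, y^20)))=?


Socle = ann(m) = span of standard monomials u with x*u, y*u in I (staircase corners).
Minimal generators: x^11, x^10*y^6, x^6*y^10, x^3*y^14, x*y^15, y^20
Corners: y^19, x^2y^14, x^5y^13, x^9y^9, x^10y^5
Socle dim=5


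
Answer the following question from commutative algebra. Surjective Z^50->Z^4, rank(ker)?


rank(ker) = 50-4 = 46


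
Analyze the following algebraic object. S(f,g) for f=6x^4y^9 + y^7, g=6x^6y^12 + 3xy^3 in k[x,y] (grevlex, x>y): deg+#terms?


LT(f)=6x^4y^9, LT(g)=6x^6y^12
lcm(LM)=x^6y^12
S(f,g) (scaled by 36 to clear denominators) = 6x^2y^3*f - 6*g = 6x^2y^10 - 18xy^3
2 terms, deg 12.
12+2=14


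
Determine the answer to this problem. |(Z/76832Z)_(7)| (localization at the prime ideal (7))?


7-primary part: 76832=7^4*32
Size=7^4=2401


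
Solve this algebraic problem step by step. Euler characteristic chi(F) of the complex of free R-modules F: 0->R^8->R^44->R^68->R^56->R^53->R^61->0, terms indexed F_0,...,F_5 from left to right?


chi = sum (-1)^i * rank:
(-1)^0*8=8
(-1)^1*44=-44
(-1)^2*68=68
(-1)^3*56=-56
(-1)^4*53=53
(-1)^5*61=-61
chi=-32


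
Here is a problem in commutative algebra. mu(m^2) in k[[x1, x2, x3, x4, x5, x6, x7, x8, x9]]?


C(n+d-1,d)=C(10,2)=45


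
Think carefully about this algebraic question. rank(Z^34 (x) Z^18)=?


rank(M(x)N) = rank(M)*rank(N)
34*18 = 612


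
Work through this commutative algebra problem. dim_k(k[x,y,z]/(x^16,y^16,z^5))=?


Basis: x^iy^jz^k, i<16,j<16,k<5
16*16*5=1280


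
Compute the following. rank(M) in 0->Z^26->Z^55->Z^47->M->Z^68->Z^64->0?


Alt sum=0:
(-1)^0*26 + (-1)^1*55 + (-1)^2*47 + (-1)^3*? + (-1)^4*68 + (-1)^5*64=0
rank(M)=22


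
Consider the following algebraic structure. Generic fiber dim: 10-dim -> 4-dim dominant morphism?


dim(fiber)=dim(X)-dim(Y)=10-4=6


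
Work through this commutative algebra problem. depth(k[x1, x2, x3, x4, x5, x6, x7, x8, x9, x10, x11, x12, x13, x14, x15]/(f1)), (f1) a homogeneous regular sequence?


depth(R)=15
depth(R/I)=15-1=14


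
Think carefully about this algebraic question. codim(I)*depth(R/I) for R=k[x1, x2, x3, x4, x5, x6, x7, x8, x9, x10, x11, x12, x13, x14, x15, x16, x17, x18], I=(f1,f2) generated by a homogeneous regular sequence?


codim=2, depth=dim(R/I)=18-2=16
Product=2*16=32


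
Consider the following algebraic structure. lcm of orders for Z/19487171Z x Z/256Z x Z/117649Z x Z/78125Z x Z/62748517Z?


Exponent = lcm of the cyclic orders; pairwise coprime => product.
11^7*2^8*7^6*5^7*13^7=19487171*256*117649*78125*62748517=2877202957242917162860000000


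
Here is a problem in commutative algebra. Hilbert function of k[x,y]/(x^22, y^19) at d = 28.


k[x,y], I = (x^22, y^19), d = 28
Need i < 22 and d-i < 19.
Range: 10 <= i <= 21.
H(28) = 12


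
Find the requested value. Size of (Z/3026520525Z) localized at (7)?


7-primary part: 3026520525=7^9*75
Size=7^9=40353607


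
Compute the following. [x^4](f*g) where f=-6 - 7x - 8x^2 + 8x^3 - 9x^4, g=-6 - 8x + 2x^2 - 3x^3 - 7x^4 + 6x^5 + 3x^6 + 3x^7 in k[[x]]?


[x^4] = sum a_i*b_j, i+j=4
  -6*-7=42
  -7*-3=21
  -8*2=-16
  8*-8=-64
  -9*-6=54
Sum=37


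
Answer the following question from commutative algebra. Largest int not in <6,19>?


gcd(6,19)=1 => F=ab-a-b=6*19-6-19=114-25=89


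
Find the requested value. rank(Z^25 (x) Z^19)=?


rank(M(x)N) = rank(M)*rank(N)
25*19 = 475


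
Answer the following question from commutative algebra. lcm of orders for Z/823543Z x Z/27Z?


Exponent = lcm of the cyclic orders; pairwise coprime => product.
7^7*3^3=823543*27=22235661


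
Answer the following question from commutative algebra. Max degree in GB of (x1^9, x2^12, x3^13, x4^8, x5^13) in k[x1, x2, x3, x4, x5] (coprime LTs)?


Pure powers, coprime LTs => already GB.
Degrees: 9, 12, 13, 8, 13
Max=13


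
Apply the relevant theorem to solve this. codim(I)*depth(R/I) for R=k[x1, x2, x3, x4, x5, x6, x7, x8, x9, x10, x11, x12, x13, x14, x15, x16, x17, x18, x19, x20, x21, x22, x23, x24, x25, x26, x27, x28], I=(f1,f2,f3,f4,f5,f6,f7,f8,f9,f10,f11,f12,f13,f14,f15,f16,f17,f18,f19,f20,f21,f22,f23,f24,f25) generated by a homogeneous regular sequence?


codim=25, depth=dim(R/I)=28-25=3
Product=25*3=75


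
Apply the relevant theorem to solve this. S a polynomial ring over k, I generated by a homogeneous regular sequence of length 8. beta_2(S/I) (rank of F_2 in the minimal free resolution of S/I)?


Regular sequence => Koszul complex is the minimal free resolution.
Syz_1 minimally generated by Koszul relations f_i*e_j - f_j*e_i (i<j): mu(Syz_1) = beta_2 = C(m,2) = m(m-1)/2
m=8
8*7/2 = 28


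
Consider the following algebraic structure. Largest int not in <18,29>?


gcd(18,29)=1 => F=ab-a-b=18*29-18-29=522-47=475


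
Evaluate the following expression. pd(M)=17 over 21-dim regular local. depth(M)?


pd+depth=depth(R)=21
depth=21-17=4


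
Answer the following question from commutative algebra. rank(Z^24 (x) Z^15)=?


rank(M(x)N) = rank(M)*rank(N)
24*15 = 360


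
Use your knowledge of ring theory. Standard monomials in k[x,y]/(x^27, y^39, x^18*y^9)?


k[x,y]/I, I = (x^27, y^39, x^18*y^9)
Rect: 27x39=1053. Corner: (27-18)x(39-9)=270.
dim = 1053-270 = 783


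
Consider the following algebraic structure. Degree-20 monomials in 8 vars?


C(d+n-1,n-1)=C(27,7)=888030


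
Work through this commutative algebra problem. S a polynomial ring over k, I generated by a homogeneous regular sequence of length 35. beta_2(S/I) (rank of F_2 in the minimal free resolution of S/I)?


Regular sequence => Koszul complex is the minimal free resolution.
Syz_1 minimally generated by Koszul relations f_i*e_j - f_j*e_i (i<j): mu(Syz_1) = beta_2 = C(m,2) = m(m-1)/2
m=35
35*34/2 = 595


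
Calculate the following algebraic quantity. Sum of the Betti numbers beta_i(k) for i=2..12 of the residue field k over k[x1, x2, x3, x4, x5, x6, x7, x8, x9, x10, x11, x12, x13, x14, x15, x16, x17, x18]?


Koszul resolution: beta_i(k)=C(n,i), n=18
C(18,2)=153, C(18,3)=816, C(18,4)=3060, C(18,5)=8568, C(18,6)=18564, C(18,7)=31824, C(18,8)=43758, C(18,9)=48620, C(18,10)=43758, C(18,11)=31824, C(18,12)=18564
Sum=249509


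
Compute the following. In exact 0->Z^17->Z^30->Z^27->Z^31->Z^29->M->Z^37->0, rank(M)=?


Alt sum=0:
(-1)^0*17 + (-1)^1*30 + (-1)^2*27 + (-1)^3*31 + (-1)^4*29 + (-1)^5*? + (-1)^6*37=0
rank(M)=49


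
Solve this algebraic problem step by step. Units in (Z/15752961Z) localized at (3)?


Local ring = Z/6561Z.
phi(6561) = 3^7*(3-1) = 4374


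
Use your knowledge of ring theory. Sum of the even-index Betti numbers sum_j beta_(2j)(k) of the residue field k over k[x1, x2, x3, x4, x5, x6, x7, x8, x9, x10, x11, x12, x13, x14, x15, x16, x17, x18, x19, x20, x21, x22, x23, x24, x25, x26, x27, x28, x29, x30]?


Koszul resolution: beta_i(k)=C(n,i), n=30
sum_even C(30,i) = 2^(n-1) = 2^29 = 536870912


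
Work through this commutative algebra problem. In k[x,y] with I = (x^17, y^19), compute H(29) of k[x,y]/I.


k[x,y], I = (x^17, y^19), d = 29
Need i < 17 and d-i < 19.
Range: 11 <= i <= 16.
H(29) = 6


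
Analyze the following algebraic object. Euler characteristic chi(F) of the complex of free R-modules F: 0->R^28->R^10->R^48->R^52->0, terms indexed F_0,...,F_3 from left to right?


chi = sum (-1)^i * rank:
(-1)^0*28=28
(-1)^1*10=-10
(-1)^2*48=48
(-1)^3*52=-52
chi=14


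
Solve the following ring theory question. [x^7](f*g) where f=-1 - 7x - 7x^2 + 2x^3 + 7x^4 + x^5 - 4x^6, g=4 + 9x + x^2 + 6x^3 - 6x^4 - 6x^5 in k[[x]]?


[x^7] = sum a_i*b_j, i+j=7
  -7*-6=42
  2*-6=-12
  7*6=42
  1*1=1
  -4*9=-36
Sum=37


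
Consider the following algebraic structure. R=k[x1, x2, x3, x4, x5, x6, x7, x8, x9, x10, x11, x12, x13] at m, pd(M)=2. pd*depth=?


pd+depth=13
depth=13-2=11
pd*depth=2*11=22


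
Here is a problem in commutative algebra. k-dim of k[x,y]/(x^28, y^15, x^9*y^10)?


k[x,y]/I, I = (x^28, y^15, x^9*y^10)
Rect: 28x15=420. Corner: (28-9)x(15-10)=95.
dim = 420-95 = 325


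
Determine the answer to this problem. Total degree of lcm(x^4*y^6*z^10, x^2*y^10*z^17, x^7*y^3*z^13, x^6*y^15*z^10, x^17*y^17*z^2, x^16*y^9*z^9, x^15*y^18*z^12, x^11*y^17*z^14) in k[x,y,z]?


lcm = componentwise max:
x: max(4,2,7,6,17,16,15,11)=17
y: max(6,10,3,15,17,9,18,17)=18
z: max(10,17,13,10,2,9,12,14)=17
Total=17+18+17=52


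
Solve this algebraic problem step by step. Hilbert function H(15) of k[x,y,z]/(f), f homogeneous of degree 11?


C(17,2)-C(6,2)=136-15=121


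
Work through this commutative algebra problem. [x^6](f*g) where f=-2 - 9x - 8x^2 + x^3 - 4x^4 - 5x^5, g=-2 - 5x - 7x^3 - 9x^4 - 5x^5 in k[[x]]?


[x^6] = sum a_i*b_j, i+j=6
  -9*-5=45
  -8*-9=72
  1*-7=-7
  -5*-5=25
Sum=135


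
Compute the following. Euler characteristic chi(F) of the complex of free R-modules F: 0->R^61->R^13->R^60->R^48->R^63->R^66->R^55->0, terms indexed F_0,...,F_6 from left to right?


chi = sum (-1)^i * rank:
(-1)^0*61=61
(-1)^1*13=-13
(-1)^2*60=60
(-1)^3*48=-48
(-1)^4*63=63
(-1)^5*66=-66
(-1)^6*55=55
chi=112


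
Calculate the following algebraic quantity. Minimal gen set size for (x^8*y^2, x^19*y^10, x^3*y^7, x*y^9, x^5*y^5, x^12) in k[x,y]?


Remove redundant (divisible by others).
x^19*y^10 redundant.
Min: x^12, x^8*y^2, x^5*y^5, x^3*y^7, x*y^9
Count=5


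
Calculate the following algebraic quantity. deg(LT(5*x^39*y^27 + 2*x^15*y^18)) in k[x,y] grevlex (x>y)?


LT: 5*x^39*y^27
deg_x=39, deg_y=27
Total=39+27=66


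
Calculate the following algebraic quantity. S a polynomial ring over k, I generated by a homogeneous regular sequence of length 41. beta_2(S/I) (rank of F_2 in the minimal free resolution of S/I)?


Regular sequence => Koszul complex is the minimal free resolution.
Syz_1 minimally generated by Koszul relations f_i*e_j - f_j*e_i (i<j): mu(Syz_1) = beta_2 = C(m,2) = m(m-1)/2
m=41
41*40/2 = 820


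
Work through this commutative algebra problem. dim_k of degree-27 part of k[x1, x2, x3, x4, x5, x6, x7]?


C(d+n-1,n-1)=C(33,6)=1107568


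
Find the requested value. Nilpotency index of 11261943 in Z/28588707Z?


11261943^k mod 28588707:
k=1: 11261943
k=2: 20158551
k=3: 14836122
k=4: 7001316
k=5: 24504606
k=6: 0
First zero at k = 6


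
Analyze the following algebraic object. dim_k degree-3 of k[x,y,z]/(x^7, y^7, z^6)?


Need i<7, j<7, k<6 with i+j+k=3.
For each i, j ranges over max(0,3-i-5)..min(6,3-i):
  i=0: j in [0,3] -> 4
  i=1: j in [0,2] -> 3
  i=2: j in [0,1] -> 2
  i=3: j in [0,0] -> 1
H(3) = 4+3+2+1 = 10


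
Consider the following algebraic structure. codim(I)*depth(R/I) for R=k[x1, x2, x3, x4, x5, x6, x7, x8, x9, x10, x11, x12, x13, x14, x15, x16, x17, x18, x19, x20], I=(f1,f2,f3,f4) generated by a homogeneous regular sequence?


codim=4, depth=dim(R/I)=20-4=16
Product=4*16=64


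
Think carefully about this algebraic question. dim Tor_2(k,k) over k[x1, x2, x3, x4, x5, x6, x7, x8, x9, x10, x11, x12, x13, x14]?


Koszul: C(n,i)=C(14,2)=91


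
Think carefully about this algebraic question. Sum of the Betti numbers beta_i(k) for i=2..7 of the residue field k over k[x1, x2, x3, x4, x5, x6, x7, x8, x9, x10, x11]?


Koszul resolution: beta_i(k)=C(n,i), n=11
C(11,2)=55, C(11,3)=165, C(11,4)=330, C(11,5)=462, C(11,6)=462, C(11,7)=330
Sum=1804


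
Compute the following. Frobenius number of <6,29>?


gcd(6,29)=1 => F=ab-a-b=6*29-6-29=174-35=139


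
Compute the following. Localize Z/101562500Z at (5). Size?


5-primary part: 101562500=5^9*52
Size=5^9=1953125


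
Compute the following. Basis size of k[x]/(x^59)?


Basis: 1,x,...,x^58
dim=59


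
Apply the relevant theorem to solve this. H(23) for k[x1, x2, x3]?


C(d+n-1,n-1)=C(25,2)=300


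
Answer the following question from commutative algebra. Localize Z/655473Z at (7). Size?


7-primary part: 655473=7^5*39
Size=7^5=16807


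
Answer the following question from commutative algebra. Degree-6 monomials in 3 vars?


C(d+n-1,n-1)=C(8,2)=28


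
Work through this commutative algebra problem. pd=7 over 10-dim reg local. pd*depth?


pd+depth=10
depth=10-7=3
pd*depth=7*3=21


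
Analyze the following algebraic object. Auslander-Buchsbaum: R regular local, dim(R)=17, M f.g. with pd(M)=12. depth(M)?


pd+depth=depth(R)=17
depth=17-12=5


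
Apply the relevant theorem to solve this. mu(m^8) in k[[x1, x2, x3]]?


C(n+d-1,d)=C(10,8)=45


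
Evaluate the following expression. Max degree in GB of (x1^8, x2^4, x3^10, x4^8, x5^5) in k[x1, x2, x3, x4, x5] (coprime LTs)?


Pure powers, coprime LTs => already GB.
Degrees: 8, 4, 10, 8, 5
Max=10


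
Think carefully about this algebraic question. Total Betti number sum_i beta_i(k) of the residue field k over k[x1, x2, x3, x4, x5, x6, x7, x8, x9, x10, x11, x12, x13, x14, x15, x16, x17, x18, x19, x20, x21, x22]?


Koszul resolution: beta_i(k)=C(n,i), n=22
sum_i C(22,i) = 2^22 = 4194304


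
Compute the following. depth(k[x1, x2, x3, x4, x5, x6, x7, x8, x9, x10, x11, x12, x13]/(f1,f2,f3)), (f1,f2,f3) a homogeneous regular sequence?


depth(R)=13
depth(R/I)=13-3=10


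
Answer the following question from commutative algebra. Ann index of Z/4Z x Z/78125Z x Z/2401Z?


Exponent = lcm of the cyclic orders; pairwise coprime => product.
2^2*5^7*7^4=4*78125*2401=750312500


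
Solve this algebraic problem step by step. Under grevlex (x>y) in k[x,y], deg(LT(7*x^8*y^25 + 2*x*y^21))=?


LT: 7*x^8*y^25
deg_x=8, deg_y=25
Total=8+25=33


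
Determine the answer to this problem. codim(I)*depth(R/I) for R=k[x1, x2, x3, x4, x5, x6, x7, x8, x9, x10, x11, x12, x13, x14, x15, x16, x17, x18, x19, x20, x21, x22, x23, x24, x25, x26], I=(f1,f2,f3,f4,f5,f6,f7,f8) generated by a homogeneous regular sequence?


codim=8, depth=dim(R/I)=26-8=18
Product=8*18=144


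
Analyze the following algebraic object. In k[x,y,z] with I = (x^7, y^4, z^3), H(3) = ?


Need i<7, j<4, k<3 with i+j+k=3.
For each i, j ranges over max(0,3-i-2)..min(3,3-i):
  i=0: j in [1,3] -> 3
  i=1: j in [0,2] -> 3
  i=2: j in [0,1] -> 2
  i=3: j in [0,0] -> 1
H(3) = 3+3+2+1 = 9


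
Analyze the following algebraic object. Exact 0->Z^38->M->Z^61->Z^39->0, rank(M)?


Alt sum=0:
(-1)^0*38 + (-1)^1*? + (-1)^2*61 + (-1)^3*39=0
rank(M)=60


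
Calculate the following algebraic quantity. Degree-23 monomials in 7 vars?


C(d+n-1,n-1)=C(29,6)=475020


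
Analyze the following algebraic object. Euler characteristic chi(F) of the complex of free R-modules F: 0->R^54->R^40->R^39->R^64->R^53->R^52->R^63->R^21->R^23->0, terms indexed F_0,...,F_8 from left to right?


chi = sum (-1)^i * rank:
(-1)^0*54=54
(-1)^1*40=-40
(-1)^2*39=39
(-1)^3*64=-64
(-1)^4*53=53
(-1)^5*52=-52
(-1)^6*63=63
(-1)^7*21=-21
(-1)^8*23=23
chi=55


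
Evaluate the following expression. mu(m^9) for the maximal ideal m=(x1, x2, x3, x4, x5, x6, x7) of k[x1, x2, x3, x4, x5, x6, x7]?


Graded Nakayama: mu(m^d) = dim_k (m^d/m^(d+1)) = #degree-9 monomials in 7 vars
C(n+d-1,d)=C(15,9)=5005


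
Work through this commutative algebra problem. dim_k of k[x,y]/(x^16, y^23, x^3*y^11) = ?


k[x,y]/I, I = (x^16, y^23, x^3*y^11)
Rect: 16x23=368. Corner: (16-3)x(23-11)=156.
dim = 368-156 = 212


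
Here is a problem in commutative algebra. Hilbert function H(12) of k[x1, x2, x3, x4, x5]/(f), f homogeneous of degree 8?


C(16,4)-C(8,4)=1820-70=1750


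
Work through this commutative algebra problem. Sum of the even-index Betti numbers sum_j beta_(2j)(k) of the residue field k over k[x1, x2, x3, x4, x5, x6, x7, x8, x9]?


Koszul resolution: beta_i(k)=C(n,i), n=9
sum_even C(9,i) = 2^(n-1) = 2^8 = 256


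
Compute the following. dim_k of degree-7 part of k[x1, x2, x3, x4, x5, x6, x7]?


C(d+n-1,n-1)=C(13,6)=1716


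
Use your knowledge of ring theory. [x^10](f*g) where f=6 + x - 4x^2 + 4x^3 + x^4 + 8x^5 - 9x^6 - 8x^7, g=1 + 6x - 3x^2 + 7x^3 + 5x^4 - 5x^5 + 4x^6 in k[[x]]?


[x^10] = sum a_i*b_j, i+j=10
  1*4=4
  8*-5=-40
  -9*5=-45
  -8*7=-56
Sum=-137


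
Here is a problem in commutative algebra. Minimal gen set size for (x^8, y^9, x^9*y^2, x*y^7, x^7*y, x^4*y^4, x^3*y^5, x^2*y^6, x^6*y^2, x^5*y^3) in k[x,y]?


Remove redundant (divisible by others).
x^9*y^2 redundant.
Min: x^8, x^7*y, x^6*y^2, x^5*y^3, x^4*y^4, x^3*y^5, x^2*y^6, x*y^7, y^9
Count=9


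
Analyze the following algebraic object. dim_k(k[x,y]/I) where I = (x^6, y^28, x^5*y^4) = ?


k[x,y]/I, I = (x^6, y^28, x^5*y^4)
Rect: 6x28=168. Corner: (6-5)x(28-4)=24.
dim = 168-24 = 144


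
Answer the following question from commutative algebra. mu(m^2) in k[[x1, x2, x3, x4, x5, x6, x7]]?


C(n+d-1,d)=C(8,2)=28


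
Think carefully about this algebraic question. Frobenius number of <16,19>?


gcd(16,19)=1 => F=ab-a-b=16*19-16-19=304-35=269


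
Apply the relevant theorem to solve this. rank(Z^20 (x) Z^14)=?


rank(M(x)N) = rank(M)*rank(N)
20*14 = 280


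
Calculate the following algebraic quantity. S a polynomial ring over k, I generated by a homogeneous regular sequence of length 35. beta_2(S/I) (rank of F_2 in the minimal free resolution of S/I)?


Regular sequence => Koszul complex is the minimal free resolution.
Syz_1 minimally generated by Koszul relations f_i*e_j - f_j*e_i (i<j): mu(Syz_1) = beta_2 = C(m,2) = m(m-1)/2
m=35
35*34/2 = 595


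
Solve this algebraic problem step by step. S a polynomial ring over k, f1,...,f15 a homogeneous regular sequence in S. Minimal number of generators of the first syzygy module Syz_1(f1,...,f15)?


Regular sequence => Koszul complex is the minimal free resolution.
Syz_1 minimally generated by Koszul relations f_i*e_j - f_j*e_i (i<j): mu(Syz_1) = beta_2 = C(m,2) = m(m-1)/2
m=15
15*14/2 = 105


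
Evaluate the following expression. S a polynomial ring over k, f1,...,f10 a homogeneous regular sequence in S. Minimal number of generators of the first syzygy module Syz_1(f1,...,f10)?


Regular sequence => Koszul complex is the minimal free resolution.
Syz_1 minimally generated by Koszul relations f_i*e_j - f_j*e_i (i<j): mu(Syz_1) = beta_2 = C(m,2) = m(m-1)/2
m=10
10*9/2 = 45


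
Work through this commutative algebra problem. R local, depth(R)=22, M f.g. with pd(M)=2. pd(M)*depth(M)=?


pd+depth=22
depth=22-2=20
pd*depth=2*20=40


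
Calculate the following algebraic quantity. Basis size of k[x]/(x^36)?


Basis: 1,x,...,x^35
dim=36


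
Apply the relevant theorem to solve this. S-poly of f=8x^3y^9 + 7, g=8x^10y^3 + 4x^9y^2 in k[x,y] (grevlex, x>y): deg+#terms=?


LT(f)=8x^3y^9, LT(g)=8x^10y^3
lcm(LM)=x^10y^9
S(f,g) (scaled by 64 to clear denominators) = 8x^7*f - 8y^6*g = -32x^9y^8 + 56x^7
2 terms, deg 17.
17+2=19


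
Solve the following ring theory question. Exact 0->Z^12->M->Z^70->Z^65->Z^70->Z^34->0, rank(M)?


Alt sum=0:
(-1)^0*12 + (-1)^1*? + (-1)^2*70 + (-1)^3*65 + (-1)^4*70 + (-1)^5*34=0
rank(M)=53


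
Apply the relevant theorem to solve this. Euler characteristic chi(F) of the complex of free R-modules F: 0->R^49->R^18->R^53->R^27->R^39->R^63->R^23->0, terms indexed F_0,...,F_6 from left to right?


chi = sum (-1)^i * rank:
(-1)^0*49=49
(-1)^1*18=-18
(-1)^2*53=53
(-1)^3*27=-27
(-1)^4*39=39
(-1)^5*63=-63
(-1)^6*23=23
chi=56


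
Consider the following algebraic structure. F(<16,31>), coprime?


gcd(16,31)=1 => F=ab-a-b=16*31-16-31=496-47=449


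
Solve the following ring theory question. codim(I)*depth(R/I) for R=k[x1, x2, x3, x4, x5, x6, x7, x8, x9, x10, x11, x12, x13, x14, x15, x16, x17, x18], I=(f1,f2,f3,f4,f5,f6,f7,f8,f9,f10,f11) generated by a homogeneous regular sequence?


codim=11, depth=dim(R/I)=18-11=7
Product=11*7=77


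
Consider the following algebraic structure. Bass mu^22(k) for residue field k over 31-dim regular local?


C(n,i)=C(31,22)=20160075


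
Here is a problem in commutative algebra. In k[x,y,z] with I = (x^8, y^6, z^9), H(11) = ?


Need i<8, j<6, k<9 with i+j+k=11.
For each i, j ranges over max(0,11-i-8)..min(5,11-i):
  i=0: j in [3,5] -> 3
  i=1: j in [2,5] -> 4
  i=2: j in [1,5] -> 5
  i=3: j in [0,5] -> 6
  i=4: j in [0,5] -> 6
  i=5: j in [0,5] -> 6
  i=6: j in [0,5] -> 6
  i=7: j in [0,4] -> 5
H(11) = 3+4+5+6+6+6+6+5 = 41


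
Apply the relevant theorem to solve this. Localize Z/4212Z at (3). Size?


3-primary part: 4212=3^4*52
Size=3^4=81


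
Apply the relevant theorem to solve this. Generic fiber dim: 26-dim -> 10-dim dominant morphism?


dim(fiber)=dim(X)-dim(Y)=26-10=16


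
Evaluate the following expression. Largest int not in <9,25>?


gcd(9,25)=1 => F=ab-a-b=9*25-9-25=225-34=191


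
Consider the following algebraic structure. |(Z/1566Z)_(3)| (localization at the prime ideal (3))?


3-primary part: 1566=3^3*58
Size=3^3=27


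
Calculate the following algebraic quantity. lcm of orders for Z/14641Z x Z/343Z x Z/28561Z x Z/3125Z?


Exponent = lcm of the cyclic orders; pairwise coprime => product.
11^4*7^3*13^4*5^5=14641*343*28561*3125=448216966071875


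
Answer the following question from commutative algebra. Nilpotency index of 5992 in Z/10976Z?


5992^k mod 10976:
k=1: 5992
k=2: 1568
k=3: 0
First zero at k = 3


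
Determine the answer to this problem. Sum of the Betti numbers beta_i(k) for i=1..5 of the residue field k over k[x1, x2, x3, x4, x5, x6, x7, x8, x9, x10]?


Koszul resolution: beta_i(k)=C(n,i), n=10
C(10,1)=10, C(10,2)=45, C(10,3)=120, C(10,4)=210, C(10,5)=252
Sum=637


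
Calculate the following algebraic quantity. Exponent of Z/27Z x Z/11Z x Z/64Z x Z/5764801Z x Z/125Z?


Exponent = lcm of the cyclic orders; pairwise coprime => product.
3^3*11^1*2^6*7^8*5^3=27*11*64*5764801*125=13697167176000


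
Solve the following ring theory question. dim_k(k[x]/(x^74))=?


Basis: 1,x,...,x^73
dim=74


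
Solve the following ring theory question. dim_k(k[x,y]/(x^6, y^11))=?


Basis: x^i*y^j, i<6, j<11
6*11=66


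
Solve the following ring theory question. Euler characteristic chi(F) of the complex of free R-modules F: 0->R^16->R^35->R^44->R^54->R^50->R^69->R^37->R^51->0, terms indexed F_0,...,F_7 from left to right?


chi = sum (-1)^i * rank:
(-1)^0*16=16
(-1)^1*35=-35
(-1)^2*44=44
(-1)^3*54=-54
(-1)^4*50=50
(-1)^5*69=-69
(-1)^6*37=37
(-1)^7*51=-51
chi=-62


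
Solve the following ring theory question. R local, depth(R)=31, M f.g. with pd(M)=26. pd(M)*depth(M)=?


pd+depth=31
depth=31-26=5
pd*depth=26*5=130


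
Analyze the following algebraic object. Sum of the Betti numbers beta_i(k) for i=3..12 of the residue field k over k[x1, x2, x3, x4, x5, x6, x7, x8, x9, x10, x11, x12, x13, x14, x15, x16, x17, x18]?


Koszul resolution: beta_i(k)=C(n,i), n=18
C(18,3)=816, C(18,4)=3060, C(18,5)=8568, C(18,6)=18564, C(18,7)=31824, C(18,8)=43758, C(18,9)=48620, C(18,10)=43758, C(18,11)=31824, C(18,12)=18564
Sum=249356


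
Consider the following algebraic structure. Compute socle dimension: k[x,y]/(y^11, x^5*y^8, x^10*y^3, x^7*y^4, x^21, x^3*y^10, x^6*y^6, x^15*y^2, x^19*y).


Socle = ann(m) = span of standard monomials u with x*u, y*u in I (staircase corners).
Minimal generators: x^21, x^19*y, x^15*y^2, x^10*y^3, x^7*y^4, x^6*y^6, x^5*y^8, x^3*y^10, y^11
Corners: x^2y^10, x^4y^9, x^5y^7, x^6y^5, x^9y^3, x^14y^2, x^18y, x^20
Socle dim=8


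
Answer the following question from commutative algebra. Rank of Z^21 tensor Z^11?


rank(M(x)N) = rank(M)*rank(N)
21*11 = 231


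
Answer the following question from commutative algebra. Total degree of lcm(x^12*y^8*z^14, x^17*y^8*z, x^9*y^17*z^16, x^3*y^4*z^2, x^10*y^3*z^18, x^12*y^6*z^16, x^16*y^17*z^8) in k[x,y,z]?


lcm = componentwise max:
x: max(12,17,9,3,10,12,16)=17
y: max(8,8,17,4,3,6,17)=17
z: max(14,1,16,2,18,16,8)=18
Total=17+17+18=52


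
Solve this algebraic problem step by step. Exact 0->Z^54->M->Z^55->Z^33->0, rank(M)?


Alt sum=0:
(-1)^0*54 + (-1)^1*? + (-1)^2*55 + (-1)^3*33=0
rank(M)=76


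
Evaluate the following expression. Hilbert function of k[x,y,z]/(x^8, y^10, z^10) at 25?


Need i<8, j<10, k<10 with i+j+k=25.
For each i, j ranges over max(0,25-i-9)..min(9,25-i):
  i=0: j in [16,9] -> 0
  i=1: j in [15,9] -> 0
  i=2: j in [14,9] -> 0
  i=3: j in [13,9] -> 0
  i=4: j in [12,9] -> 0
  i=5: j in [11,9] -> 0
  i=6: j in [10,9] -> 0
  i=7: j in [9,9] -> 1
H(25) = 0+0+0+0+0+0+0+1 = 1


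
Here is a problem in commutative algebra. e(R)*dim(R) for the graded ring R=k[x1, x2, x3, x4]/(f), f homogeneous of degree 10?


e(R)=deg(f)=10, dim(R)=4-1=3
e*dim=10*3=30


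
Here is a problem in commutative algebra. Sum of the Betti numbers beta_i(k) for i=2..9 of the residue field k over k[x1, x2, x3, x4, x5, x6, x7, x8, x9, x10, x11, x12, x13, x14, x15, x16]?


Koszul resolution: beta_i(k)=C(n,i), n=16
C(16,2)=120, C(16,3)=560, C(16,4)=1820, C(16,5)=4368, C(16,6)=8008, C(16,7)=11440, C(16,8)=12870, C(16,9)=11440
Sum=50626


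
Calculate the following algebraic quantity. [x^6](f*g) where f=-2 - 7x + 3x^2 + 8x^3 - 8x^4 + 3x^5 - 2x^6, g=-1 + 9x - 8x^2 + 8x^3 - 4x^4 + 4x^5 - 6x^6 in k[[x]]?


[x^6] = sum a_i*b_j, i+j=6
  -2*-6=12
  -7*4=-28
  3*-4=-12
  8*8=64
  -8*-8=64
  3*9=27
  -2*-1=2
Sum=129


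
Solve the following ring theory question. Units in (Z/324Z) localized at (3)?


Local ring = Z/81Z.
phi(81) = 3^3*(3-1) = 54


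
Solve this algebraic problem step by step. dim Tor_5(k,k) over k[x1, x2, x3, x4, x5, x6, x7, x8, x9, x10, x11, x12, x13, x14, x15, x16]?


Koszul: C(n,i)=C(16,5)=4368


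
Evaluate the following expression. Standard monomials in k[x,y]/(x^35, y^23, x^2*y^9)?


k[x,y]/I, I = (x^35, y^23, x^2*y^9)
Rect: 35x23=805. Corner: (35-2)x(23-9)=462.
dim = 805-462 = 343


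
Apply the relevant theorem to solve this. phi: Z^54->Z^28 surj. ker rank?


rank(ker) = 54-28 = 26


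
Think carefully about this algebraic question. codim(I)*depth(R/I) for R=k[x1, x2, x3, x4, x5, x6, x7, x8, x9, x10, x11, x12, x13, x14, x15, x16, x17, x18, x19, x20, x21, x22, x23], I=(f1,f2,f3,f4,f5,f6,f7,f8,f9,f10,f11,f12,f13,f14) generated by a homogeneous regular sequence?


codim=14, depth=dim(R/I)=23-14=9
Product=14*9=126


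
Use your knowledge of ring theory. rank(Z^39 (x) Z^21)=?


rank(M(x)N) = rank(M)*rank(N)
39*21 = 819


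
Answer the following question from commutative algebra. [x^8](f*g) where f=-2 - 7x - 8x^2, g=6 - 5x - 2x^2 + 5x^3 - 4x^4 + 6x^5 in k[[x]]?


[x^8] = sum a_i*b_j, i+j=8
Sum=0


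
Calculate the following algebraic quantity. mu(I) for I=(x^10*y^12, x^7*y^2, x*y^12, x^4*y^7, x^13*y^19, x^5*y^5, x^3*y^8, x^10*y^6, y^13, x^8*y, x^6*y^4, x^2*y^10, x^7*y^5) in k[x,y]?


Remove redundant (divisible by others).
x^10*y^12 redundant.
x^13*y^19 redundant.
x^7*y^5 redundant.
x^10*y^6 redundant.
Min: x^8*y, x^7*y^2, x^6*y^4, x^5*y^5, x^4*y^7, x^3*y^8, x^2*y^10, x*y^12, y^13
Count=9


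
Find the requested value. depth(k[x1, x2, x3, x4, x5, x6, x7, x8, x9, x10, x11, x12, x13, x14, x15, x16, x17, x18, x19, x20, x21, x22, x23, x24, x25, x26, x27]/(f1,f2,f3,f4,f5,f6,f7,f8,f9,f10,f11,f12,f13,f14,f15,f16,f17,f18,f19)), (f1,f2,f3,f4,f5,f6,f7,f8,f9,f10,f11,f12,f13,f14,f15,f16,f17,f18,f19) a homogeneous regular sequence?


depth(R)=27
depth(R/I)=27-19=8


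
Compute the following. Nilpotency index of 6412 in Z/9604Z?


6412^k mod 9604:
k=1: 6412
k=2: 8624
k=3: 6860
k=4: 0
First zero at k = 4
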